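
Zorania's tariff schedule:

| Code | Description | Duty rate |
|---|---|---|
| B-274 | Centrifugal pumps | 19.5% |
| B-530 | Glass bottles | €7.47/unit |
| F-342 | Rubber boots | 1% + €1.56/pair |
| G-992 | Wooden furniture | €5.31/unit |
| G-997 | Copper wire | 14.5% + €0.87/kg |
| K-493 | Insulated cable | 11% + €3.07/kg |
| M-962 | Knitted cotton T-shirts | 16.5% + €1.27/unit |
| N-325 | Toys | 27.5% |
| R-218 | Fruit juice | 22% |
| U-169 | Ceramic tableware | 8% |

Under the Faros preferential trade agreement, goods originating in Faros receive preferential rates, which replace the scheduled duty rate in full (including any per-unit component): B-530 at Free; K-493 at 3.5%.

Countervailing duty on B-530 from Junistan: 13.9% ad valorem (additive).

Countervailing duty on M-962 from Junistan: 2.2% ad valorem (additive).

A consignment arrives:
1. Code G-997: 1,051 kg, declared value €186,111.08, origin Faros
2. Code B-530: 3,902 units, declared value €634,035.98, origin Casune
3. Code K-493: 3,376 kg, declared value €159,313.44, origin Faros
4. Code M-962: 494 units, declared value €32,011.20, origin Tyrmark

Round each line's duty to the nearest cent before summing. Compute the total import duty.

€68,533.62

Line 1 (G-997, Faros, 1,051 kg, €186,111.08):
Base rate for G-997 is 14.5% + €0.87/kg.
Origin Faros is the FTA partner but G-997 is not on the preference list; base rate stands.
Duty = €186,111.08 × 14.5% + 1,051 × €0.87 = €27,900.48.
Line 2 (B-530, Casune, 3,902 units, €634,035.98):
Base rate for B-530 is €7.47/unit.
B-530 has an FTA preferential rate, but origin Casune is not Faros; base rate stands.
The additional-duty order on B-530 targets Junistan, not Casune; it does not apply.
Duty = 3,902 × €7.47 = €29,147.94.
Line 3 (K-493, Faros, 3,376 kg, €159,313.44):
Base rate for K-493 is 11% + €3.07/kg.
Origin Faros qualifies under the Zorania–Faros agreement and K-493 is covered: preferential rate 3.5% applies instead.
Duty = €159,313.44 × 3.5% = €5,575.97.
Line 4 (M-962, Tyrmark, 494 units, €32,011.20):
Base rate for M-962 is 16.5% + €1.27/unit.
The additional-duty order on M-962 targets Junistan, not Tyrmark; it does not apply.
Duty = €32,011.20 × 16.5% + 494 × €1.27 = €5,909.23.
Total = €27,900.48 + €29,147.94 + €5,575.97 + €5,909.23 = €68,533.62.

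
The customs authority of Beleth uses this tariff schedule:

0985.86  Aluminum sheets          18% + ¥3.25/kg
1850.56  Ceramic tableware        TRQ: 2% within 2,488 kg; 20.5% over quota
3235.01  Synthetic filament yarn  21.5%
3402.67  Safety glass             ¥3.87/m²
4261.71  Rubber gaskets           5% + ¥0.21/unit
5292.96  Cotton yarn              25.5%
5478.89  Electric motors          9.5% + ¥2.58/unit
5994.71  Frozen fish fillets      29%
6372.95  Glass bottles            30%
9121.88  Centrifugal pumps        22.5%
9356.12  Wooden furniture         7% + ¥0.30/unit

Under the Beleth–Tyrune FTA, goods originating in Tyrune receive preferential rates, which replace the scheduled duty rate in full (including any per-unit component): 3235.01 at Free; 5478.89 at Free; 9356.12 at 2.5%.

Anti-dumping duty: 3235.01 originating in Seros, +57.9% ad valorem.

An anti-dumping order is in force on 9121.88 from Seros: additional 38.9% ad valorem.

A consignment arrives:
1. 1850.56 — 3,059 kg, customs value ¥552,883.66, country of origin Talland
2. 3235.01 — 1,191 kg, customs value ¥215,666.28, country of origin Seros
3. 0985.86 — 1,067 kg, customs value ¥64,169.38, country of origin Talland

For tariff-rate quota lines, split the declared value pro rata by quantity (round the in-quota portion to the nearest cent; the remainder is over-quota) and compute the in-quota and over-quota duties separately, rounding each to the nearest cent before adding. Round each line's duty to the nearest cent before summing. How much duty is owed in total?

Line 1 (1850.56, Talland, 3,059 kg, ¥552,883.66):
Code 1850.56 is under a tariff-rate quota (threshold 2,488 kg). In-quota: 2,488 kg at 2%; over-quota: 571 kg at 20.5%.
Pro-rata value split: in-quota = ¥552,883.66 × 2,488/3,059 = ¥449,681.12; over-quota = ¥552,883.66 − ¥449,681.12 = ¥103,202.54.
In-quota duty = ¥449,681.12 × 2% = ¥8,993.62. Over-quota duty = ¥103,202.54 × 20.5% = ¥21,156.52.
Line duty = ¥8,993.62 + ¥21,156.52 = ¥30,150.14.
Line 2 (3235.01, Seros, 1,191 kg, ¥215,666.28):
Base rate for 3235.01 is 21.5%.
3235.01 has an FTA preferential rate, but origin Seros is not Tyrune; base rate stands.
Additional duty on 3235.01 from Seros: +57.9%. Applied ad valorem rate: 21.5% + 57.9% = 79.4%.
Duty = ¥215,666.28 × 79.4% = ¥171,239.03.
Line 3 (0985.86, Talland, 1,067 kg, ¥64,169.38):
Base rate for 0985.86 is 18% + ¥3.25/kg.
Duty = ¥64,169.38 × 18% + 1,067 × ¥3.25 = ¥15,018.24.
Total = ¥30,150.14 + ¥171,239.03 + ¥15,018.24 = ¥216,407.41.

¥216,407.41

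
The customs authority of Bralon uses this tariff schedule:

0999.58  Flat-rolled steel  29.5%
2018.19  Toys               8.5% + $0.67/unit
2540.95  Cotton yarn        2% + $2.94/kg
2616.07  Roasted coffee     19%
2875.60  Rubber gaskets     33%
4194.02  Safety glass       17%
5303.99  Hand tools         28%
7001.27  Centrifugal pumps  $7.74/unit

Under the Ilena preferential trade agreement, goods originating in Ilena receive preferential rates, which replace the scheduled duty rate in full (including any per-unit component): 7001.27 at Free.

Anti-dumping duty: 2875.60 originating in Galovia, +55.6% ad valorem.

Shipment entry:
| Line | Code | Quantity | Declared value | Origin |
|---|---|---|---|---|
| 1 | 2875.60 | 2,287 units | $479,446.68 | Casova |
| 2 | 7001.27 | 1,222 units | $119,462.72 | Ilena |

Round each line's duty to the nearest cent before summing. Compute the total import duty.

Line 1 (2875.60, Casova, 2,287 units, $479,446.68):
Base rate for 2875.60 is 33%.
The additional-duty order on 2875.60 targets Galovia, not Casova; it does not apply.
Duty = $479,446.68 × 33% = $158,217.40.
Line 2 (7001.27, Ilena, 1,222 units, $119,462.72):
Base rate for 7001.27 is $7.74/unit.
Origin Ilena qualifies under the Bralon–Ilena agreement and 7001.27 is covered: preferential rate Free applies instead.
Duty = $119,462.72 × 0% = $0.00.
Total = $158,217.40 + $0.00 = $158,217.40.

$158,217.40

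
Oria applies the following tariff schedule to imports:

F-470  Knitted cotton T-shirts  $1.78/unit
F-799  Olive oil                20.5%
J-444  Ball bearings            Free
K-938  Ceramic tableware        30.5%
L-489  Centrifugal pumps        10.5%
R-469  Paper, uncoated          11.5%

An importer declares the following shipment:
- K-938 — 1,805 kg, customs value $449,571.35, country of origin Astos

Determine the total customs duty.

Line 1 (K-938, Astos, 1,805 kg, $449,571.35):
Base rate for K-938 is 30.5%.
Duty = $449,571.35 × 30.5% = $137,119.26.

$137,119.26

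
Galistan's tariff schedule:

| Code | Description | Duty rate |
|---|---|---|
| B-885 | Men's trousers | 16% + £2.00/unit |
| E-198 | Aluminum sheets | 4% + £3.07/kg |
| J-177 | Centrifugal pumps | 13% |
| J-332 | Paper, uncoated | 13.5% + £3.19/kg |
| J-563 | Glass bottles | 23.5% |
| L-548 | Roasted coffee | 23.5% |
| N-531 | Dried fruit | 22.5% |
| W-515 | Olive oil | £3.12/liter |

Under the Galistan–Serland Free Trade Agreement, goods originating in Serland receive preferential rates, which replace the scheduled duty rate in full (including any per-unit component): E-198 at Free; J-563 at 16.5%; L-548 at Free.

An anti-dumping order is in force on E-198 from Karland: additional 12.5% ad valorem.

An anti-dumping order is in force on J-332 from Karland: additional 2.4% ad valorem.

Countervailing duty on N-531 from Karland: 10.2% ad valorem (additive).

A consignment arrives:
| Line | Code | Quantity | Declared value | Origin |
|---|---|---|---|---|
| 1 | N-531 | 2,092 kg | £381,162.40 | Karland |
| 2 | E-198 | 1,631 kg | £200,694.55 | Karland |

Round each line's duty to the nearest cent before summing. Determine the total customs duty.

£162,761.87

Line 1 (N-531, Karland, 2,092 kg, £381,162.40):
Base rate for N-531 is 22.5%.
Additional duty on N-531 from Karland: +10.2%. Applied ad valorem rate: 22.5% + 10.2% = 32.7%.
Duty = £381,162.40 × 32.7% = £124,640.10.
Line 2 (E-198, Karland, 1,631 kg, £200,694.55):
Base rate for E-198 is 4% + £3.07/kg.
E-198 has an FTA preferential rate, but origin Karland is not Serland; base rate stands.
Additional duty on E-198 from Karland: +12.5%. Applied ad valorem rate: 4% + 12.5% = 16.5%.
Duty = £200,694.55 × 16.5% + 1,631 × £3.07 = £38,121.77.
Total = £124,640.10 + £38,121.77 = £162,761.87.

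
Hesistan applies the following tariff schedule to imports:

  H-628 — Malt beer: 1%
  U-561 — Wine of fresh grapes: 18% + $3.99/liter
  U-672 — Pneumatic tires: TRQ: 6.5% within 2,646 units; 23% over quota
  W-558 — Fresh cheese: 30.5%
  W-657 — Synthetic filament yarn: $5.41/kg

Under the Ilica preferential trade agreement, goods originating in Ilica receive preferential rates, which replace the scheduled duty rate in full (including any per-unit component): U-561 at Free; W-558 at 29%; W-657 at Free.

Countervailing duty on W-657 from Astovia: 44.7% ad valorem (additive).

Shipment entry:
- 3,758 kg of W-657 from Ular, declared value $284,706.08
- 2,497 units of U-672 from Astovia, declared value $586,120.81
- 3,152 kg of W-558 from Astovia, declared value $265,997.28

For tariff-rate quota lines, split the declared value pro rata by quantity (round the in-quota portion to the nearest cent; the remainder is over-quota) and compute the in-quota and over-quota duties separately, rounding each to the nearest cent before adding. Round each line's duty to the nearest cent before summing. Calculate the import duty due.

$139,557.80

Line 1 (W-657, Ular, 3,758 kg, $284,706.08):
Base rate for W-657 is $5.41/kg.
W-657 has an FTA preferential rate, but origin Ular is not Ilica; base rate stands.
The additional-duty order on W-657 targets Astovia, not Ular; it does not apply.
Duty = 3,758 × $5.41 = $20,330.78.
Line 2 (U-672, Astovia, 2,497 units, $586,120.81):
Code U-672 is under a tariff-rate quota (threshold 2,646 units). Quantity 2,497 units is within the quota, so the in-quota rate 6.5% applies to the full value.
Duty = $586,120.81 × 6.5% = $38,097.85.
Line 3 (W-558, Astovia, 3,152 kg, $265,997.28):
Base rate for W-558 is 30.5%.
W-558 has an FTA preferential rate, but origin Astovia is not Ilica; base rate stands.
Duty = $265,997.28 × 30.5% = $81,129.17.
Total = $20,330.78 + $38,097.85 + $81,129.17 = $139,557.80.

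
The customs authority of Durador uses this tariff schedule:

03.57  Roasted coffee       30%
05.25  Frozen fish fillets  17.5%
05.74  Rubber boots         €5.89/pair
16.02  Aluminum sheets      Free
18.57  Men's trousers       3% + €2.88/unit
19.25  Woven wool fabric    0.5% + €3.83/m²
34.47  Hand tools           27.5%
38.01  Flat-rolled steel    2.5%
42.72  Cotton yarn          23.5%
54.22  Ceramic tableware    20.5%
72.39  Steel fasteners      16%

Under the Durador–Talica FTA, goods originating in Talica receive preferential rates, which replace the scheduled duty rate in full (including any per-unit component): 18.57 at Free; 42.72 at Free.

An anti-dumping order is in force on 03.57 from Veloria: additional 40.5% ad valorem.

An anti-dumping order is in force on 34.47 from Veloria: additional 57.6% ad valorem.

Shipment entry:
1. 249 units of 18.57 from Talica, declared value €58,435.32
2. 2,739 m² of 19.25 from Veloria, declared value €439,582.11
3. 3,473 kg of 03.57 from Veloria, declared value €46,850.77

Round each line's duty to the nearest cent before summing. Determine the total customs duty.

€45,718.07

Line 1 (18.57, Talica, 249 units, €58,435.32):
Base rate for 18.57 is 3% + €2.88/unit.
Origin Talica qualifies under the Durador–Talica agreement and 18.57 is covered: preferential rate Free applies instead.
Duty = €58,435.32 × 0% = €0.00.
Line 2 (19.25, Veloria, 2,739 m², €439,582.11):
Base rate for 19.25 is 0.5% + €3.83/m².
Duty = €439,582.11 × 0.5% + 2,739 × €3.83 = €12,688.28.
Line 3 (03.57, Veloria, 3,473 kg, €46,850.77):
Base rate for 03.57 is 30%.
Additional duty on 03.57 from Veloria: +40.5%. Applied ad valorem rate: 30% + 40.5% = 70.5%.
Duty = €46,850.77 × 70.5% = €33,029.79.
Total = €0.00 + €12,688.28 + €33,029.79 = €45,718.07.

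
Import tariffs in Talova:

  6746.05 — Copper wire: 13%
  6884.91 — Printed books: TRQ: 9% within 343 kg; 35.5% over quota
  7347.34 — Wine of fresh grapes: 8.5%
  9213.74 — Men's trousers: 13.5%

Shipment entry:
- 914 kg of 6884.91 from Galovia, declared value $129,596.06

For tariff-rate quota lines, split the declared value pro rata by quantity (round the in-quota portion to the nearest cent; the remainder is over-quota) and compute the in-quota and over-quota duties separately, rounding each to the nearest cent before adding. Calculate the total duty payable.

Line 1 (6884.91, Galovia, 914 kg, $129,596.06):
Code 6884.91 is under a tariff-rate quota (threshold 343 kg). In-quota: 343 kg at 9%; over-quota: 571 kg at 35.5%.
Pro-rata value split: in-quota = $129,596.06 × 343/914 = $48,633.97; over-quota = $129,596.06 − $48,633.97 = $80,962.09.
In-quota duty = $48,633.97 × 9% = $4,377.06. Over-quota duty = $80,962.09 × 35.5% = $28,741.54.
Line duty = $4,377.06 + $28,741.54 = $33,118.60.

$33,118.60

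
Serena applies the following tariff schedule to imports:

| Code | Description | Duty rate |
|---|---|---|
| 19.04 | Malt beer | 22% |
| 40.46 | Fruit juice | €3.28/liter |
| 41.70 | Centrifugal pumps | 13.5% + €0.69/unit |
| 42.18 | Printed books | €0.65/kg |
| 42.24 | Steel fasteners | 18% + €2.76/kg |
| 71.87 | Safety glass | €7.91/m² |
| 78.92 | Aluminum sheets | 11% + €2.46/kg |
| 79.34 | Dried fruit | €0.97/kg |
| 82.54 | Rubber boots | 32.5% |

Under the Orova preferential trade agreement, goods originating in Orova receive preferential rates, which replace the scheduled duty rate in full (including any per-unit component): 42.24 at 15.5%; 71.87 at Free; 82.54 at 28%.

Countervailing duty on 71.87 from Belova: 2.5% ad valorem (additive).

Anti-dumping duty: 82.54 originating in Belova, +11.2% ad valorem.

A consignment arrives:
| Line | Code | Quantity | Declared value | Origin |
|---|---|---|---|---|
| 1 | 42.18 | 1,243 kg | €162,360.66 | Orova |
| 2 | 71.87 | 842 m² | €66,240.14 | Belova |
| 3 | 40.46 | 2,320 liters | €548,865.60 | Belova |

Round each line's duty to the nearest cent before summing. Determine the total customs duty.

Line 1 (42.18, Orova, 1,243 kg, €162,360.66):
Base rate for 42.18 is €0.65/kg.
Origin Orova is the FTA partner but 42.18 is not on the preference list; base rate stands.
Duty = 1,243 × €0.65 = €807.95.
Line 2 (71.87, Belova, 842 m², €66,240.14):
Base rate for 71.87 is €7.91/m².
71.87 has an FTA preferential rate, but origin Belova is not Orova; base rate stands.
Additional duty on 71.87 from Belova: +2.5% ad valorem. Applied ad valorem rate = 2.5%.
Duty = €66,240.14 × 2.5% + 842 × €7.91 = €8,316.22.
Line 3 (40.46, Belova, 2,320 liters, €548,865.60):
Base rate for 40.46 is €3.28/liter.
Duty = 2,320 × €3.28 = €7,609.60.
Total = €807.95 + €8,316.22 + €7,609.60 = €16,733.77.

€16,733.77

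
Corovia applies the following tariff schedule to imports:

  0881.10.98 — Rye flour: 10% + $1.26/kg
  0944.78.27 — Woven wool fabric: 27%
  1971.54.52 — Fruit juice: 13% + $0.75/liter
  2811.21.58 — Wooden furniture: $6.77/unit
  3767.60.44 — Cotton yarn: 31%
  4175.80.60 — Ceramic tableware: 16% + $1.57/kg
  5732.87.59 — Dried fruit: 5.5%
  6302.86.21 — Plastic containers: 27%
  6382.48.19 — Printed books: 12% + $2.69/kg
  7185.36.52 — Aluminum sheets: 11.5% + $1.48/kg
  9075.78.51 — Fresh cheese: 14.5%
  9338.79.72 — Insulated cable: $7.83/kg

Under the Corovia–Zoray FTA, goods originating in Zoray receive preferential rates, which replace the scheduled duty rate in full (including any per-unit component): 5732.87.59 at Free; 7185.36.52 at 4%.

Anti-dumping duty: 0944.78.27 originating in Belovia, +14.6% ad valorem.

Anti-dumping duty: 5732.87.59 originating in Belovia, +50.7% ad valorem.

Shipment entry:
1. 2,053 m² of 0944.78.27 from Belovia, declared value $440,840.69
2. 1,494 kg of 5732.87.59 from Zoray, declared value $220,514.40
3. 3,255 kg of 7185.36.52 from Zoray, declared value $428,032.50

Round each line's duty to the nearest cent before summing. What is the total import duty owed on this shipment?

$200,511.03

Line 1 (0944.78.27, Belovia, 2,053 m², $440,840.69):
Base rate for 0944.78.27 is 27%.
Additional duty on 0944.78.27 from Belovia: +14.6%. Applied ad valorem rate: 27% + 14.6% = 41.6%.
Duty = $440,840.69 × 41.6% = $183,389.73.
Line 2 (5732.87.59, Zoray, 1,494 kg, $220,514.40):
Base rate for 5732.87.59 is 5.5%.
Origin Zoray qualifies under the Corovia–Zoray agreement and 5732.87.59 is covered: preferential rate Free applies instead.
The additional-duty order on 5732.87.59 targets Belovia, not Zoray; it does not apply.
Duty = $220,514.40 × 0% = $0.00.
Line 3 (7185.36.52, Zoray, 3,255 kg, $428,032.50):
Base rate for 7185.36.52 is 11.5% + $1.48/kg.
Origin Zoray qualifies under the Corovia–Zoray agreement and 7185.36.52 is covered: preferential rate 4% applies instead.
Duty = $428,032.50 × 4% = $17,121.30.
Total = $183,389.73 + $0.00 + $17,121.30 = $200,511.03.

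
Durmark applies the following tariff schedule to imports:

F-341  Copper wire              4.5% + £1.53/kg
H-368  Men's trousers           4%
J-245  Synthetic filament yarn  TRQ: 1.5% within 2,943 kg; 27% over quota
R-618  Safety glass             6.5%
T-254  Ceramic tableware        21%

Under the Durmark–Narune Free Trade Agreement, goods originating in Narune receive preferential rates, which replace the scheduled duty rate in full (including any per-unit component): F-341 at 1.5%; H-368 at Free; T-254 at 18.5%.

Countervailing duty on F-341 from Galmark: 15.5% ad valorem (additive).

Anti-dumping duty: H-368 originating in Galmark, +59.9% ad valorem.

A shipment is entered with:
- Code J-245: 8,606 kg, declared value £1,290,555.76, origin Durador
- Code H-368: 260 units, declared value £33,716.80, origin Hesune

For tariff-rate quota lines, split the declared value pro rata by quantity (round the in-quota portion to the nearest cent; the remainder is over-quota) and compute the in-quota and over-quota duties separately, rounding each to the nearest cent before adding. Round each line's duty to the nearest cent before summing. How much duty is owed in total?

Line 1 (J-245, Durador, 8,606 kg, £1,290,555.76):
Code J-245 is under a tariff-rate quota (threshold 2,943 kg). In-quota: 2,943 kg at 1.5%; over-quota: 5,663 kg at 27%.
Pro-rata value split: in-quota = £1,290,555.76 × 2,943/8,606 = £441,332.28; over-quota = £1,290,555.76 − £441,332.28 = £849,223.48.
In-quota duty = £441,332.28 × 1.5% = £6,619.98. Over-quota duty = £849,223.48 × 27% = £229,290.34.
Line duty = £6,619.98 + £229,290.34 = £235,910.32.
Line 2 (H-368, Hesune, 260 units, £33,716.80):
Base rate for H-368 is 4%.
H-368 has an FTA preferential rate, but origin Hesune is not Narune; base rate stands.
The additional-duty order on H-368 targets Galmark, not Hesune; it does not apply.
Duty = £33,716.80 × 4% = £1,348.67.
Total = £235,910.32 + £1,348.67 = £237,258.99.

£237,258.99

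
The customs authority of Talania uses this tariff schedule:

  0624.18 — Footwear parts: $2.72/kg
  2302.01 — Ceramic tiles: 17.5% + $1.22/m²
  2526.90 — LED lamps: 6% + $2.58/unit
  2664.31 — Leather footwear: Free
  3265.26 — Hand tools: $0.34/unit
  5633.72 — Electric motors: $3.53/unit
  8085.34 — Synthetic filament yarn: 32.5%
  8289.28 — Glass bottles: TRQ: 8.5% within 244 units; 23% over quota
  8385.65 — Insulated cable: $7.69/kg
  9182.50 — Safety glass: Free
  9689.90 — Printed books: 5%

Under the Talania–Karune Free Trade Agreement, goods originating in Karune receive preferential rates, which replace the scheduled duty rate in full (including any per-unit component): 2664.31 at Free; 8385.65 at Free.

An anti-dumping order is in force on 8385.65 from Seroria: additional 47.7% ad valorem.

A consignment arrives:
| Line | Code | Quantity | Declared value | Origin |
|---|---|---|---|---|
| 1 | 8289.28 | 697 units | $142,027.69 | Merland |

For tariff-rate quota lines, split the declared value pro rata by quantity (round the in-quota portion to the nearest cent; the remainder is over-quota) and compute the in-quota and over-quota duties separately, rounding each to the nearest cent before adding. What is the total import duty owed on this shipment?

$25,456.99

Line 1 (8289.28, Merland, 697 units, $142,027.69):
Code 8289.28 is under a tariff-rate quota (threshold 244 units). In-quota: 244 units at 8.5%; over-quota: 453 units at 23%.
Pro-rata value split: in-quota = $142,027.69 × 244/697 = $49,719.88; over-quota = $142,027.69 − $49,719.88 = $92,307.81.
In-quota duty = $49,719.88 × 8.5% = $4,226.19. Over-quota duty = $92,307.81 × 23% = $21,230.80.
Line duty = $4,226.19 + $21,230.80 = $25,456.99.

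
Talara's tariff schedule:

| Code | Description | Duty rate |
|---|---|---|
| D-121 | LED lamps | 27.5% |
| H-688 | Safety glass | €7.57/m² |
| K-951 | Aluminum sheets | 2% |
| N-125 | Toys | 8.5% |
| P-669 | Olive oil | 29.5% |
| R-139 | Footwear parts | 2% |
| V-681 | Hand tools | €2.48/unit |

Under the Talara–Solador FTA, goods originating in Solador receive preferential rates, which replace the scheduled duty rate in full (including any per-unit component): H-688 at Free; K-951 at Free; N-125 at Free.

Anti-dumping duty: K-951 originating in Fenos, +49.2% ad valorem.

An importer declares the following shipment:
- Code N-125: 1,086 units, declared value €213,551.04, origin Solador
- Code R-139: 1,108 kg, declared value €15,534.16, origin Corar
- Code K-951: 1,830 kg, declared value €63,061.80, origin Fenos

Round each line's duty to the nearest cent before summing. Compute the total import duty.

Line 1 (N-125, Solador, 1,086 units, €213,551.04):
Base rate for N-125 is 8.5%.
Origin Solador qualifies under the Talara–Solador agreement and N-125 is covered: preferential rate Free applies instead.
Duty = €213,551.04 × 0% = €0.00.
Line 2 (R-139, Corar, 1,108 kg, €15,534.16):
Base rate for R-139 is 2%.
Duty = €15,534.16 × 2% = €310.68.
Line 3 (K-951, Fenos, 1,830 kg, €63,061.80):
Base rate for K-951 is 2%.
K-951 has an FTA preferential rate, but origin Fenos is not Solador; base rate stands.
Additional duty on K-951 from Fenos: +49.2%. Applied ad valorem rate: 2% + 49.2% = 51.2%.
Duty = €63,061.80 × 51.2% = €32,287.64.
Total = €0.00 + €310.68 + €32,287.64 = €32,598.32.

€32,598.32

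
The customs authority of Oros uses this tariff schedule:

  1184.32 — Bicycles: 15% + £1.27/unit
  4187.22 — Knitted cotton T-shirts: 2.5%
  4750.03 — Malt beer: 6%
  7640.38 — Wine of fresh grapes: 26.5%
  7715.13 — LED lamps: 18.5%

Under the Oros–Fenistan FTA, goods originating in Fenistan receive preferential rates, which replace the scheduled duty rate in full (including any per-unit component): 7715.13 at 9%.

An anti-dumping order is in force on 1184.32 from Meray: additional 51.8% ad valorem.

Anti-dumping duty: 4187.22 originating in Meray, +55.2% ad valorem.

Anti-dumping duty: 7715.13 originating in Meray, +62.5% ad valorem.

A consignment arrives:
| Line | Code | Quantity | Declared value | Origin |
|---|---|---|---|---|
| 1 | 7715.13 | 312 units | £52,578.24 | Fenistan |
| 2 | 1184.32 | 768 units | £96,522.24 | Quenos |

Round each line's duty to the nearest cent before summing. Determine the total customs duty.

Line 1 (7715.13, Fenistan, 312 units, £52,578.24):
Base rate for 7715.13 is 18.5%.
Origin Fenistan qualifies under the Oros–Fenistan agreement and 7715.13 is covered: preferential rate 9% applies instead.
The additional-duty order on 7715.13 targets Meray, not Fenistan; it does not apply.
Duty = £52,578.24 × 9% = £4,732.04.
Line 2 (1184.32, Quenos, 768 units, £96,522.24):
Base rate for 1184.32 is 15% + £1.27/unit.
The additional-duty order on 1184.32 targets Meray, not Quenos; it does not apply.
Duty = £96,522.24 × 15% + 768 × £1.27 = £15,453.70.
Total = £4,732.04 + £15,453.70 = £20,185.74.

£20,185.74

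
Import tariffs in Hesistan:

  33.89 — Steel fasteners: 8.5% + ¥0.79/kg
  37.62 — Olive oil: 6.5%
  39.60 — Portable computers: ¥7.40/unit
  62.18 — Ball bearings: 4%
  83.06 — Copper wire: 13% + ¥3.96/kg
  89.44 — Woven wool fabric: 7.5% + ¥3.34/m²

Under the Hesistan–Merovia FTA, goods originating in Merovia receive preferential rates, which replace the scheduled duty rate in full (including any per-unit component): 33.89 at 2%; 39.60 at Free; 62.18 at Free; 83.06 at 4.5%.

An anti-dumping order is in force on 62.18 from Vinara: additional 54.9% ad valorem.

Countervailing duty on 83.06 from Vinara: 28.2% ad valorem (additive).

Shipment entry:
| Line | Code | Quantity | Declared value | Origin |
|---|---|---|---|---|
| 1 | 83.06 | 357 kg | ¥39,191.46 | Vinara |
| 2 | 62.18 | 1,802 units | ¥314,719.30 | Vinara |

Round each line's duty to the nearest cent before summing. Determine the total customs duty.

Line 1 (83.06, Vinara, 357 kg, ¥39,191.46):
Base rate for 83.06 is 13% + ¥3.96/kg.
83.06 has an FTA preferential rate, but origin Vinara is not Merovia; base rate stands.
Additional duty on 83.06 from Vinara: +28.2%. Applied ad valorem rate: 13% + 28.2% = 41.2%.
Duty = ¥39,191.46 × 41.2% + 357 × ¥3.96 = ¥17,560.60.
Line 2 (62.18, Vinara, 1,802 units, ¥314,719.30):
Base rate for 62.18 is 4%.
62.18 has an FTA preferential rate, but origin Vinara is not Merovia; base rate stands.
Additional duty on 62.18 from Vinara: +54.9%. Applied ad valorem rate: 4% + 54.9% = 58.9%.
Duty = ¥314,719.30 × 58.9% = ¥185,369.67.
Total = ¥17,560.60 + ¥185,369.67 = ¥202,930.27.

¥202,930.27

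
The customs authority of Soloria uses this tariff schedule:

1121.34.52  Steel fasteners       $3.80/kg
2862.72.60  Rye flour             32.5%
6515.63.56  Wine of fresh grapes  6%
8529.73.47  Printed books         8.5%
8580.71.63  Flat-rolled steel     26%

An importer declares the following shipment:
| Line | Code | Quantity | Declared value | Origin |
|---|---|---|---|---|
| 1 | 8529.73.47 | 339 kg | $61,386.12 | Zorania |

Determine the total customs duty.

Line 1 (8529.73.47, Zorania, 339 kg, $61,386.12):
Base rate for 8529.73.47 is 8.5%.
Duty = $61,386.12 × 8.5% = $5,217.82.

$5,217.82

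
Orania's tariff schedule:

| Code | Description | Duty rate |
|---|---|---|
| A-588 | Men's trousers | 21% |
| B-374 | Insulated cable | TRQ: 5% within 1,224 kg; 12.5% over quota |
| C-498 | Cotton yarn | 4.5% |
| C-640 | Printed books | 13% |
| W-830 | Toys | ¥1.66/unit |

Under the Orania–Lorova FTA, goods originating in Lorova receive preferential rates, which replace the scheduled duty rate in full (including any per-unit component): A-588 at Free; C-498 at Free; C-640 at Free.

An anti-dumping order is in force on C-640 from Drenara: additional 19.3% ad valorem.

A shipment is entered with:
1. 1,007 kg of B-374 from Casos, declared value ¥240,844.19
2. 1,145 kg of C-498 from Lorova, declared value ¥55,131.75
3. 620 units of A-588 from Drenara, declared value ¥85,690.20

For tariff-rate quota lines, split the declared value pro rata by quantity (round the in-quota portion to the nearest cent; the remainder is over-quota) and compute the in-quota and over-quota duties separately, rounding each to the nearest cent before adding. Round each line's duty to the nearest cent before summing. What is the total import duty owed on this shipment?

Line 1 (B-374, Casos, 1,007 kg, ¥240,844.19):
Code B-374 is under a tariff-rate quota (threshold 1,224 kg). Quantity 1,007 kg is within the quota, so the in-quota rate 5% applies to the full value.
Duty = ¥240,844.19 × 5% = ¥12,042.21.
Line 2 (C-498, Lorova, 1,145 kg, ¥55,131.75):
Base rate for C-498 is 4.5%.
Origin Lorova qualifies under the Orania–Lorova agreement and C-498 is covered: preferential rate Free applies instead.
Duty = ¥55,131.75 × 0% = ¥0.00.
Line 3 (A-588, Drenara, 620 units, ¥85,690.20):
Base rate for A-588 is 21%.
A-588 has an FTA preferential rate, but origin Drenara is not Lorova; base rate stands.
Duty = ¥85,690.20 × 21% = ¥17,994.94.
Total = ¥12,042.21 + ¥0.00 + ¥17,994.94 = ¥30,037.15.

¥30,037.15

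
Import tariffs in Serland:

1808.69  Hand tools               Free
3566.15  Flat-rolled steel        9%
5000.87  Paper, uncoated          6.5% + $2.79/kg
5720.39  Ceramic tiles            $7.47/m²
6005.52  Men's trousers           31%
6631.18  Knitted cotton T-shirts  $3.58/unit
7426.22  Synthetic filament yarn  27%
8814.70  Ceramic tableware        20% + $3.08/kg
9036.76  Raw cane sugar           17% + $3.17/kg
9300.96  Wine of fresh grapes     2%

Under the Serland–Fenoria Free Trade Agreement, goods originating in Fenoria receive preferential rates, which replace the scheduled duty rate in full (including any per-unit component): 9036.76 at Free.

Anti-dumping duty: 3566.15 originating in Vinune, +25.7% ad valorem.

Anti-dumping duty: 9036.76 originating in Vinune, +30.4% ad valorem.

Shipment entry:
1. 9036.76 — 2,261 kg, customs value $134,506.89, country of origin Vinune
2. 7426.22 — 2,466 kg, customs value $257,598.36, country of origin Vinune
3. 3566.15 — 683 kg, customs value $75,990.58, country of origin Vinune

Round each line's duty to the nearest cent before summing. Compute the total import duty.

Line 1 (9036.76, Vinune, 2,261 kg, $134,506.89):
Base rate for 9036.76 is 17% + $3.17/kg.
9036.76 has an FTA preferential rate, but origin Vinune is not Fenoria; base rate stands.
Additional duty on 9036.76 from Vinune: +30.4%. Applied ad valorem rate: 17% + 30.4% = 47.4%.
Duty = $134,506.89 × 47.4% + 2,261 × $3.17 = $70,923.64.
Line 2 (7426.22, Vinune, 2,466 kg, $257,598.36):
Base rate for 7426.22 is 27%.
Duty = $257,598.36 × 27% = $69,551.56.
Line 3 (3566.15, Vinune, 683 kg, $75,990.58):
Base rate for 3566.15 is 9%.
Additional duty on 3566.15 from Vinune: +25.7%. Applied ad valorem rate: 9% + 25.7% = 34.7%.
Duty = $75,990.58 × 34.7% = $26,368.73.
Total = $70,923.64 + $69,551.56 + $26,368.73 = $166,843.93.

$166,843.93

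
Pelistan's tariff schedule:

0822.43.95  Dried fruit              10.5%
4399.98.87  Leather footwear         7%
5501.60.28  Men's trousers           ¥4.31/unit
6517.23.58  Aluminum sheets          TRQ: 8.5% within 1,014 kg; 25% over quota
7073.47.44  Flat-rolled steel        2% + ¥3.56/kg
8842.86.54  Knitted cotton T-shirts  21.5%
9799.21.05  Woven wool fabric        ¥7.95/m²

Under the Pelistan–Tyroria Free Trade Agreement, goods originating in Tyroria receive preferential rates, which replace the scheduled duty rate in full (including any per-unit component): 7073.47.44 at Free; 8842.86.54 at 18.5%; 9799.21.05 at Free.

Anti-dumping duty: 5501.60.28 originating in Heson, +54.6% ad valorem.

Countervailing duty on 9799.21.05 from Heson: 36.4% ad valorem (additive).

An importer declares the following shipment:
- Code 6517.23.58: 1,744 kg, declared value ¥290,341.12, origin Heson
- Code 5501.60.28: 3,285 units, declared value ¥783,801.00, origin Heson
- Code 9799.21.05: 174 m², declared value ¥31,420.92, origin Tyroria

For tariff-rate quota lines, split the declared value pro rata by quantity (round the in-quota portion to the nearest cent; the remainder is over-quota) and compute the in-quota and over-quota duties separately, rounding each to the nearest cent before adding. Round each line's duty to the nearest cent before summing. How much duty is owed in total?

¥486,845.21

Line 1 (6517.23.58, Heson, 1,744 kg, ¥290,341.12):
Code 6517.23.58 is under a tariff-rate quota (threshold 1,014 kg). In-quota: 1,014 kg at 8.5%; over-quota: 730 kg at 25%.
Pro-rata value split: in-quota = ¥290,341.12 × 1,014/1,744 = ¥168,810.72; over-quota = ¥290,341.12 − ¥168,810.72 = ¥121,530.40.
In-quota duty = ¥168,810.72 × 8.5% = ¥14,348.91. Over-quota duty = ¥121,530.40 × 25% = ¥30,382.60.
Line duty = ¥14,348.91 + ¥30,382.60 = ¥44,731.51.
Line 2 (5501.60.28, Heson, 3,285 units, ¥783,801.00):
Base rate for 5501.60.28 is ¥4.31/unit.
Additional duty on 5501.60.28 from Heson: +54.6% ad valorem. Applied ad valorem rate = 54.6%.
Duty = ¥783,801.00 × 54.6% + 3,285 × ¥4.31 = ¥442,113.70.
Line 3 (9799.21.05, Tyroria, 174 m², ¥31,420.92):
Base rate for 9799.21.05 is ¥7.95/m².
Origin Tyroria qualifies under the Pelistan–Tyroria agreement and 9799.21.05 is covered: preferential rate Free applies instead.
The additional-duty order on 9799.21.05 targets Heson, not Tyroria; it does not apply.
Duty = ¥31,420.92 × 0% = ¥0.00.
Total = ¥44,731.51 + ¥442,113.70 + ¥0.00 = ¥486,845.21.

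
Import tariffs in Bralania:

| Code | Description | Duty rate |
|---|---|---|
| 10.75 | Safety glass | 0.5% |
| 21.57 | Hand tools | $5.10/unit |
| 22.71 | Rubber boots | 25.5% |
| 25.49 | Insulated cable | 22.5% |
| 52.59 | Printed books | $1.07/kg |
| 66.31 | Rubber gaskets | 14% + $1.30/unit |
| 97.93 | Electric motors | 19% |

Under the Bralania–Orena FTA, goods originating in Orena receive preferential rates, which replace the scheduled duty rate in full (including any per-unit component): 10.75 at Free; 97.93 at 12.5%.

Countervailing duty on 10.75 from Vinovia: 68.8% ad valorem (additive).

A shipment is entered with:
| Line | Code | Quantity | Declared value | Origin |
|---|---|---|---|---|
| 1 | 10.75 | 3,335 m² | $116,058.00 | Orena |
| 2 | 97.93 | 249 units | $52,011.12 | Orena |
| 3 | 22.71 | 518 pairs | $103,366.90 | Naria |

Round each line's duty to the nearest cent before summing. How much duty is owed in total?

$32,859.95

Line 1 (10.75, Orena, 3,335 m², $116,058.00):
Base rate for 10.75 is 0.5%.
Origin Orena qualifies under the Bralania–Orena agreement and 10.75 is covered: preferential rate Free applies instead.
The additional-duty order on 10.75 targets Vinovia, not Orena; it does not apply.
Duty = $116,058.00 × 0% = $0.00.
Line 2 (97.93, Orena, 249 units, $52,011.12):
Base rate for 97.93 is 19%.
Origin Orena qualifies under the Bralania–Orena agreement and 97.93 is covered: preferential rate 12.5% applies instead.
Duty = $52,011.12 × 12.5% = $6,501.39.
Line 3 (22.71, Naria, 518 pairs, $103,366.90):
Base rate for 22.71 is 25.5%.
Duty = $103,366.90 × 25.5% = $26,358.56.
Total = $0.00 + $6,501.39 + $26,358.56 = $32,859.95.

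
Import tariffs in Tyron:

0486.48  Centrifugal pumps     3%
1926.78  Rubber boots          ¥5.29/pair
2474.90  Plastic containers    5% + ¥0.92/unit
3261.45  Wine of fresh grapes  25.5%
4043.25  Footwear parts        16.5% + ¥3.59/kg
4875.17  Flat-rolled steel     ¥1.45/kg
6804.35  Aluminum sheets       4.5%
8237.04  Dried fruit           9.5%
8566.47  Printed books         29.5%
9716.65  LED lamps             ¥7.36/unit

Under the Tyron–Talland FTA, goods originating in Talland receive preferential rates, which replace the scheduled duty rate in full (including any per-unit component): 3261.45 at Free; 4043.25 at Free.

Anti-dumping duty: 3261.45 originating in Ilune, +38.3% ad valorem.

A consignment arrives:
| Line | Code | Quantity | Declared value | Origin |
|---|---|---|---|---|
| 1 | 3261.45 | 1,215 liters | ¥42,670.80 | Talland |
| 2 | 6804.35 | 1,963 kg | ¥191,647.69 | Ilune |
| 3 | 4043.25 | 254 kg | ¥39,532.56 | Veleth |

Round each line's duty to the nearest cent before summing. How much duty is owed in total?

Line 1 (3261.45, Talland, 1,215 liters, ¥42,670.80):
Base rate for 3261.45 is 25.5%.
Origin Talland qualifies under the Tyron–Talland agreement and 3261.45 is covered: preferential rate Free applies instead.
The additional-duty order on 3261.45 targets Ilune, not Talland; it does not apply.
Duty = ¥42,670.80 × 0% = ¥0.00.
Line 2 (6804.35, Ilune, 1,963 kg, ¥191,647.69):
Base rate for 6804.35 is 4.5%.
Duty = ¥191,647.69 × 4.5% = ¥8,624.15.
Line 3 (4043.25, Veleth, 254 kg, ¥39,532.56):
Base rate for 4043.25 is 16.5% + ¥3.59/kg.
4043.25 has an FTA preferential rate, but origin Veleth is not Talland; base rate stands.
Duty = ¥39,532.56 × 16.5% + 254 × ¥3.59 = ¥7,434.73.
Total = ¥0.00 + ¥8,624.15 + ¥7,434.73 = ¥16,058.88.

¥16,058.88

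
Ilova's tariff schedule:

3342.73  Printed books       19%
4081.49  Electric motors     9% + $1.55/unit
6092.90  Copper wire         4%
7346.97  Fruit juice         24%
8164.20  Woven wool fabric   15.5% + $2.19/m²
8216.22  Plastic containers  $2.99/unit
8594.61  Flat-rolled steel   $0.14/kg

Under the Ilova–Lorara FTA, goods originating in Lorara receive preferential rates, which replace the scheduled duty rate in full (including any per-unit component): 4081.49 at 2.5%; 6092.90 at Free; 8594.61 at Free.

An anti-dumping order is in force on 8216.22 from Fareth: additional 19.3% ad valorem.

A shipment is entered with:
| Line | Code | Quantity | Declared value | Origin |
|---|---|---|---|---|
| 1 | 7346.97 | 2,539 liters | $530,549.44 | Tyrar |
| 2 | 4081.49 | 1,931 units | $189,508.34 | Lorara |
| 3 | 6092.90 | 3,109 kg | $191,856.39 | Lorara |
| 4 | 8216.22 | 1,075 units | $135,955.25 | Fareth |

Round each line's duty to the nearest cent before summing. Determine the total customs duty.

$161,523.19

Line 1 (7346.97, Tyrar, 2,539 liters, $530,549.44):
Base rate for 7346.97 is 24%.
Duty = $530,549.44 × 24% = $127,331.87.
Line 2 (4081.49, Lorara, 1,931 units, $189,508.34):
Base rate for 4081.49 is 9% + $1.55/unit.
Origin Lorara qualifies under the Ilova–Lorara agreement and 4081.49 is covered: preferential rate 2.5% applies instead.
Duty = $189,508.34 × 2.5% = $4,737.71.
Line 3 (6092.90, Lorara, 3,109 kg, $191,856.39):
Base rate for 6092.90 is 4%.
Origin Lorara qualifies under the Ilova–Lorara agreement and 6092.90 is covered: preferential rate Free applies instead.
Duty = $191,856.39 × 0% = $0.00.
Line 4 (8216.22, Fareth, 1,075 units, $135,955.25):
Base rate for 8216.22 is $2.99/unit.
Additional duty on 8216.22 from Fareth: +19.3% ad valorem. Applied ad valorem rate = 19.3%.
Duty = $135,955.25 × 19.3% + 1,075 × $2.99 = $29,453.61.
Total = $127,331.87 + $4,737.71 + $0.00 + $29,453.61 = $161,523.19.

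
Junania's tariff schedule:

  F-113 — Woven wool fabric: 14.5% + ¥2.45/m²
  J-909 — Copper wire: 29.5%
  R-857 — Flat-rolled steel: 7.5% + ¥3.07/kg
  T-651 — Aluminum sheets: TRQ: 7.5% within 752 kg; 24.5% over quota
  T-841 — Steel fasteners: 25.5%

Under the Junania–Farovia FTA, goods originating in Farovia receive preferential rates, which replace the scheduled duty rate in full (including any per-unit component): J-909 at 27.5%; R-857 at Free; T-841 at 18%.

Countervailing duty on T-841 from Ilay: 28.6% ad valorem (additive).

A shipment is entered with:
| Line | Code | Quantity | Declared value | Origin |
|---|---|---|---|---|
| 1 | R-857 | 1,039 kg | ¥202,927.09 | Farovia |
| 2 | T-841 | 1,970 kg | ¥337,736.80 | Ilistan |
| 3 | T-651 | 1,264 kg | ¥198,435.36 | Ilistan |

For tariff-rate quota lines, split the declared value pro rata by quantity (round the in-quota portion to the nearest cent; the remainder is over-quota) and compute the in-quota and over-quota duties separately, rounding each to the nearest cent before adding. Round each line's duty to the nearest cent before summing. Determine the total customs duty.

Line 1 (R-857, Farovia, 1,039 kg, ¥202,927.09):
Base rate for R-857 is 7.5% + ¥3.07/kg.
Origin Farovia qualifies under the Junania–Farovia agreement and R-857 is covered: preferential rate Free applies instead.
Duty = ¥202,927.09 × 0% = ¥0.00.
Line 2 (T-841, Ilistan, 1,970 kg, ¥337,736.80):
Base rate for T-841 is 25.5%.
T-841 has an FTA preferential rate, but origin Ilistan is not Farovia; base rate stands.
The additional-duty order on T-841 targets Ilay, not Ilistan; it does not apply.
Duty = ¥337,736.80 × 25.5% = ¥86,122.88.
Line 3 (T-651, Ilistan, 1,264 kg, ¥198,435.36):
Code T-651 is under a tariff-rate quota (threshold 752 kg). In-quota: 752 kg at 7.5%; over-quota: 512 kg at 24.5%.
Pro-rata value split: in-quota = ¥198,435.36 × 752/1,264 = ¥118,056.48; over-quota = ¥198,435.36 − ¥118,056.48 = ¥80,378.88.
In-quota duty = ¥118,056.48 × 7.5% = ¥8,854.24. Over-quota duty = ¥80,378.88 × 24.5% = ¥19,692.83.
Line duty = ¥8,854.24 + ¥19,692.83 = ¥28,547.07.
Total = ¥0.00 + ¥86,122.88 + ¥28,547.07 = ¥114,669.95.

¥114,669.95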